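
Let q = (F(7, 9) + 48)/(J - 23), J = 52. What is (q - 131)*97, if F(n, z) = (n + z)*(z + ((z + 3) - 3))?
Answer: -335911/29 ≈ -11583.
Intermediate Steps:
F(n, z) = 2*z*(n + z) (F(n, z) = (n + z)*(z + ((3 + z) - 3)) = (n + z)*(z + z) = (n + z)*(2*z) = 2*z*(n + z))
q = 336/29 (q = (2*9*(7 + 9) + 48)/(52 - 23) = (2*9*16 + 48)/29 = (288 + 48)*(1/29) = 336*(1/29) = 336/29 ≈ 11.586)
(q - 131)*97 = (336/29 - 131)*97 = -3463/29*97 = -335911/29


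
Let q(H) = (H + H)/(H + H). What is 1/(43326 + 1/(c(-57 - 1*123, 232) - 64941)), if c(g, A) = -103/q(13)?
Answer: 65044/2818096343 ≈ 2.3081e-5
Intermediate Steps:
q(H) = 1 (q(H) = (2*H)/((2*H)) = (2*H)*(1/(2*H)) = 1)
c(g, A) = -103 (c(g, A) = -103/1 = -103*1 = -103)
1/(43326 + 1/(c(-57 - 1*123, 232) - 64941)) = 1/(43326 + 1/(-103 - 64941)) = 1/(43326 + 1/(-65044)) = 1/(43326 - 1/65044) = 1/(2818096343/65044) = 65044/2818096343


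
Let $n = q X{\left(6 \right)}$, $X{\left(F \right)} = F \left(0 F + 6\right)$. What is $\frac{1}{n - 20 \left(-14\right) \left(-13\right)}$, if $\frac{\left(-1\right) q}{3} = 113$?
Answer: $- \frac{1}{15844} \approx -6.3115 \cdot 10^{-5}$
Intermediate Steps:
$q = -339$ ($q = \left(-3\right) 113 = -339$)
$X{\left(F \right)} = 6 F$ ($X{\left(F \right)} = F \left(0 + 6\right) = F 6 = 6 F$)
$n = -12204$ ($n = - 339 \cdot 6 \cdot 6 = \left(-339\right) 36 = -12204$)
$\frac{1}{n - 20 \left(-14\right) \left(-13\right)} = \frac{1}{-12204 - 20 \left(-14\right) \left(-13\right)} = \frac{1}{-12204 - \left(-280\right) \left(-13\right)} = \frac{1}{-12204 - 3640} = \frac{1}{-15844} = - \frac{1}{15844}$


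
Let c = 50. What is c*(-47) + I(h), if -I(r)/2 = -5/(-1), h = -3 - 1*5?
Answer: -2360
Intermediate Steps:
h = -8 (h = -3 - 5 = -8)
I(r) = -10 (I(r) = -(-10)/(-1) = -(-10)*(-1) = -2*5 = -10)
c*(-47) + I(h) = 50*(-47) - 10 = -2350 - 10 = -2360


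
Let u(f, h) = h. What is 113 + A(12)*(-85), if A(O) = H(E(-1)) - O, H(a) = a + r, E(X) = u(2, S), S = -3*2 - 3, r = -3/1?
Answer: 2153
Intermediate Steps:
r = -3 (r = -3*1 = -3)
S = -9 (S = -6 - 3 = -9)
E(X) = -9
H(a) = -3 + a (H(a) = a - 3 = -3 + a)
A(O) = -12 - O (A(O) = (-3 - 9) - O = -12 - O)
113 + A(12)*(-85) = 113 + (-12 - 1*12)*(-85) = 113 + (-12 - 12)*(-85) = 113 - 24*(-85) = 113 + 2040 = 2153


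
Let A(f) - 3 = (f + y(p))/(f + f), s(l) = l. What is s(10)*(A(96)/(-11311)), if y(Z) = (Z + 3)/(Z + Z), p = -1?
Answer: -3355/1085856 ≈ -0.0030897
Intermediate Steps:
y(Z) = (3 + Z)/(2*Z) (y(Z) = (3 + Z)/((2*Z)) = (3 + Z)*(1/(2*Z)) = (3 + Z)/(2*Z))
A(f) = 3 + (-1 + f)/(2*f) (A(f) = 3 + (f + (1/2)*(3 - 1)/(-1))/(f + f) = 3 + (f + (1/2)*(-1)*2)/((2*f)) = 3 + (f - 1)*(1/(2*f)) = 3 + (-1 + f)*(1/(2*f)) = 3 + (-1 + f)/(2*f))
s(10)*(A(96)/(-11311)) = 10*(((1/2)*(-1 + 7*96)/96)/(-11311)) = 10*(((1/2)*(1/96)*(-1 + 672))*(-1/11311)) = 10*(((1/2)*(1/96)*671)*(-1/11311)) = 10*((671/192)*(-1/11311)) = 10*(-671/2171712) = -3355/1085856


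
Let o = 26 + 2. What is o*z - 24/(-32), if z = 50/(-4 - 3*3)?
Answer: -5561/52 ≈ -106.94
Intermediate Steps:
o = 28
z = -50/13 (z = 50/(-4 - 9) = 50/(-13) = 50*(-1/13) = -50/13 ≈ -3.8462)
o*z - 24/(-32) = 28*(-50/13) - 24/(-32) = -1400/13 - 24*(-1/32) = -1400/13 + ¾ = -5561/52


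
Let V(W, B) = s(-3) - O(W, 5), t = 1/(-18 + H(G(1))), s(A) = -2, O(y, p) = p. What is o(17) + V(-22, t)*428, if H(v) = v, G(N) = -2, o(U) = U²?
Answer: -2707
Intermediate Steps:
t = -1/20 (t = 1/(-18 - 2) = 1/(-20) = -1/20 ≈ -0.050000)
V(W, B) = -7 (V(W, B) = -2 - 1*5 = -2 - 5 = -7)
o(17) + V(-22, t)*428 = 17² - 7*428 = 289 - 2996 = -2707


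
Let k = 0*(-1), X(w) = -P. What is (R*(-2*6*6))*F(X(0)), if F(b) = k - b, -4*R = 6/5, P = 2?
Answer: 216/5 ≈ 43.200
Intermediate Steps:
R = -3/10 (R = -3/(2*5) = -¼*6/5 = -3/10 ≈ -0.30000)
X(w) = -2 (X(w) = -1*2 = -2)
k = 0
F(b) = -b (F(b) = 0 - b = -b)
(R*(-2*6*6))*F(X(0)) = (-3*(-2*6)*6/10)*(-1*(-2)) = -(-18)*6/5*2 = -3/10*(-72)*2 = (108/5)*2 = 216/5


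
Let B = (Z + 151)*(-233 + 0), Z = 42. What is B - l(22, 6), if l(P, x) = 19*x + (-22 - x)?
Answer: -45055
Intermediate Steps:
l(P, x) = -22 + 18*x
B = -44969 (B = (42 + 151)*(-233 + 0) = 193*(-233) = -44969)
B - l(22, 6) = -44969 - (-22 + 18*6) = -44969 - (-22 + 108) = -44969 - 1*86 = -44969 - 86 = -45055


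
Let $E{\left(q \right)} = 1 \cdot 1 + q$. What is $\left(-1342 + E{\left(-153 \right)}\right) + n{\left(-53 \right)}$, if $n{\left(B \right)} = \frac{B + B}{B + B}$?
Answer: $-1493$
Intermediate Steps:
$E{\left(q \right)} = 1 + q$
$n{\left(B \right)} = 1$ ($n{\left(B \right)} = \frac{2 B}{2 B} = 2 B \frac{1}{2 B} = 1$)
$\left(-1342 + E{\left(-153 \right)}\right) + n{\left(-53 \right)} = \left(-1342 + \left(1 - 153\right)\right) + 1 = \left(-1342 - 152\right) + 1 = -1494 + 1 = -1493$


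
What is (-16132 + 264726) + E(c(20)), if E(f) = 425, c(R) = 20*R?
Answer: 249019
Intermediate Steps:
(-16132 + 264726) + E(c(20)) = (-16132 + 264726) + 425 = 248594 + 425 = 249019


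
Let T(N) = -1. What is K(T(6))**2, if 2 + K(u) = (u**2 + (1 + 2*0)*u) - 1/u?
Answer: 1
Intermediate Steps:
K(u) = -2 + u + u**2 - 1/u (K(u) = -2 + ((u**2 + (1 + 2*0)*u) - 1/u) = -2 + ((u**2 + (1 + 0)*u) - 1/u) = -2 + ((u**2 + 1*u) - 1/u) = -2 + ((u**2 + u) - 1/u) = -2 + ((u + u**2) - 1/u) = -2 + (u + u**2 - 1/u) = -2 + u + u**2 - 1/u)
K(T(6))**2 = (-2 - 1 + (-1)**2 - 1/(-1))**2 = (-2 - 1 + 1 - 1*(-1))**2 = (-2 - 1 + 1 + 1)**2 = (-1)**2 = 1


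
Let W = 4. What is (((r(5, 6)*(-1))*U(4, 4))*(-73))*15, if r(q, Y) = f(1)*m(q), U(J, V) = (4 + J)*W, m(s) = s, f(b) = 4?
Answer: 700800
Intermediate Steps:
U(J, V) = 16 + 4*J (U(J, V) = (4 + J)*4 = 16 + 4*J)
r(q, Y) = 4*q
(((r(5, 6)*(-1))*U(4, 4))*(-73))*15 = ((((4*5)*(-1))*(16 + 4*4))*(-73))*15 = (((20*(-1))*(16 + 16))*(-73))*15 = (-20*32*(-73))*15 = -640*(-73)*15 = 46720*15 = 700800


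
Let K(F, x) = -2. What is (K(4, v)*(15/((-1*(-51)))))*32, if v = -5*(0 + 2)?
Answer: -320/17 ≈ -18.824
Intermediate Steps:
v = -10 (v = -5*2 = -10)
(K(4, v)*(15/((-1*(-51)))))*32 = -30/((-1*(-51)))*32 = -30/51*32 = -2*5/17*32 = -10/17*32 = -320/17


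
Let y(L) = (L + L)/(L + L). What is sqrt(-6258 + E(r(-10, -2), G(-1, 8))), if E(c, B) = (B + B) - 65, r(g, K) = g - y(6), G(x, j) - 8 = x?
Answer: 3*I*sqrt(701) ≈ 79.429*I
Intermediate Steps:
G(x, j) = 8 + x
y(L) = 1 (y(L) = (2*L)/((2*L)) = (2*L)*(1/(2*L)) = 1)
r(g, K) = -1 + g (r(g, K) = g - 1*1 = g - 1 = -1 + g)
E(c, B) = -65 + 2*B (E(c, B) = 2*B - 65 = -65 + 2*B)
sqrt(-6258 + E(r(-10, -2), G(-1, 8))) = sqrt(-6258 + (-65 + 2*(8 - 1))) = sqrt(-6258 + (-65 + 2*7)) = sqrt(-6258 + (-65 + 14)) = sqrt(-6258 - 51) = sqrt(-6309) = 3*I*sqrt(701)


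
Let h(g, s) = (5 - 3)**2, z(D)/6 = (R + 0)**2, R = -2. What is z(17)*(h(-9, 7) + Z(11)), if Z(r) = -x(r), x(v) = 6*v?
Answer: -1488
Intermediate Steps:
z(D) = 24 (z(D) = 6*(-2 + 0)**2 = 6*(-2)**2 = 6*4 = 24)
h(g, s) = 4 (h(g, s) = 2**2 = 4)
Z(r) = -6*r
z(17)*(h(-9, 7) + Z(11)) = 24*(4 - 6*11) = 24*(4 - 66) = 24*(-62) = -1488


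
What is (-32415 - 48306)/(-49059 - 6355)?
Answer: 80721/55414 ≈ 1.4567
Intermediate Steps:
(-32415 - 48306)/(-49059 - 6355) = -80721/(-55414) = -80721*(-1/55414) = 80721/55414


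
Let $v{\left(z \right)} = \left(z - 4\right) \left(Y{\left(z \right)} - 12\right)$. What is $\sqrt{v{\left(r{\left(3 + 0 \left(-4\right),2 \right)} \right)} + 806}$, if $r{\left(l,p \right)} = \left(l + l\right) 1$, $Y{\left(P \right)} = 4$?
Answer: $\sqrt{790} \approx 28.107$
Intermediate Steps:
$r{\left(l,p \right)} = 2 l$ ($r{\left(l,p \right)} = 2 l 1 = 2 l$)
$v{\left(z \right)} = 32 - 8 z$ ($v{\left(z \right)} = \left(z - 4\right) \left(4 - 12\right) = \left(-4 + z\right) \left(-8\right) = 32 - 8 z$)
$\sqrt{v{\left(r{\left(3 + 0 \left(-4\right),2 \right)} \right)} + 806} = \sqrt{\left(32 - 8 \cdot 2 \left(3 + 0 \left(-4\right)\right)\right) + 806} = \sqrt{\left(32 - 8 \cdot 2 \left(3 + 0\right)\right) + 806} = \sqrt{\left(32 - 8 \cdot 2 \cdot 3\right) + 806} = \sqrt{\left(32 - 48\right) + 806} = \sqrt{-16 + 806} = \sqrt{790}$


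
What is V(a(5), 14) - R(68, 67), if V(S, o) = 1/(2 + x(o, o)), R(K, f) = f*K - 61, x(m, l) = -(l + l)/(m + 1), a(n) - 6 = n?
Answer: -8975/2 ≈ -4487.5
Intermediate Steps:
a(n) = 6 + n
x(m, l) = -2*l/(1 + m)
R(K, f) = -61 + K*f (R(K, f) = K*f - 61 = -61 + K*f)
V(S, o) = 1/(2 - 2*o/(1 + o))
V(a(5), 14) - R(68, 67) = (½ + (½)*14) - (-61 + 68*67) = (½ + 7) - (-61 + 4556) = 15/2 - 1*4495 = 15/2 - 4495 = -8975/2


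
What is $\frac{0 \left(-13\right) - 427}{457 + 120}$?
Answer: $- \frac{427}{577} \approx -0.74004$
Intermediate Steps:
$\frac{0 \left(-13\right) - 427}{457 + 120} = \frac{0 - 427}{577} = \left(-427\right) \frac{1}{577} = - \frac{427}{577}$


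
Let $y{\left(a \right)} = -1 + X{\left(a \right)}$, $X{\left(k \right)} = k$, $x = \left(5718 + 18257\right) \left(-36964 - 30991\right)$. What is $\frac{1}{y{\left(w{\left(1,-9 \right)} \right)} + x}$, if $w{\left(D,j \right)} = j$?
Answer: $- \frac{1}{1629221135} \approx -6.1379 \cdot 10^{-10}$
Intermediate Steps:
$x = -1629221125$ ($x = 23975 \left(-67955\right) = -1629221125$)
$y{\left(a \right)} = -1 + a$
$\frac{1}{y{\left(w{\left(1,-9 \right)} \right)} + x} = \frac{1}{\left(-1 - 9\right) - 1629221125} = \frac{1}{-10 - 1629221125} = \frac{1}{-1629221135} = - \frac{1}{1629221135}$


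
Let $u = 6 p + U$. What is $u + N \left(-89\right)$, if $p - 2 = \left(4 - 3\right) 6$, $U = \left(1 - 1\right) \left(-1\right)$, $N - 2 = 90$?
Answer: $-8140$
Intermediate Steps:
$N = 92$ ($N = 2 + 90 = 92$)
$U = 0$ ($U = 0 \left(-1\right) = 0$)
$p = 8$ ($p = 2 + \left(4 - 3\right) 6 = 2 + 1 \cdot 6 = 2 + 6 = 8$)
$u = 48$ ($u = 6 \cdot 8 + 0 = 48 + 0 = 48$)
$u + N \left(-89\right) = 48 + 92 \left(-89\right) = 48 - 8188 = -8140$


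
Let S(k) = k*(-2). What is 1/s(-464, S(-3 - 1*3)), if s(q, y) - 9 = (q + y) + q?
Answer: -1/907 ≈ -0.0011025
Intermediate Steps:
S(k) = -2*k
s(q, y) = 9 + y + 2*q (s(q, y) = 9 + ((q + y) + q) = 9 + (y + 2*q) = 9 + y + 2*q)
1/s(-464, S(-3 - 1*3)) = 1/(9 - 2*(-3 - 1*3) + 2*(-464)) = 1/(9 - 2*(-3 - 3) - 928) = 1/(9 - 2*(-6) - 928) = 1/(9 + 12 - 928) = 1/(-907) = -1/907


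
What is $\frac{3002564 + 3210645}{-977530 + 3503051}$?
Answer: $\frac{6213209}{2525521} \approx 2.4602$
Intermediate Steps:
$\frac{3002564 + 3210645}{-977530 + 3503051} = \frac{6213209}{2525521}$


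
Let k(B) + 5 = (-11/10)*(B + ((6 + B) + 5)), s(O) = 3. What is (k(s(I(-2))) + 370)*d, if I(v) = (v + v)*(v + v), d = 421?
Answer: 1457923/10 ≈ 1.4579e+5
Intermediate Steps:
I(v) = 4*v² (I(v) = (2*v)*(2*v) = 4*v²)
k(B) = -171/10 - 11*B/5 (k(B) = -5 + (-11/10)*(B + ((6 + B) + 5)) = -5 + (-11*⅒)*(B + (11 + B)) = -5 - 11*(11 + 2*B)/10 = -5 + (-121/10 - 11*B/5) = -171/10 - 11*B/5)
(k(s(I(-2))) + 370)*d = ((-171/10 - 11/5*3) + 370)*421 = ((-171/10 - 33/5) + 370)*421 = (-237/10 + 370)*421 = (3463/10)*421 = 1457923/10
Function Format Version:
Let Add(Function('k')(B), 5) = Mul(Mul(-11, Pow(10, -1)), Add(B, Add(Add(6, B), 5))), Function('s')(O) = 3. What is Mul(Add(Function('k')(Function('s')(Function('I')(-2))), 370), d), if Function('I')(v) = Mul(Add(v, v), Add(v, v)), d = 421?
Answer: Rational(1457923, 10) ≈ 1.4579e+5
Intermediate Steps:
Function('I')(v) = Mul(4, Pow(v, 2)) (Function('I')(v) = Mul(Mul(2, v), Mul(2, v)) = Mul(4, Pow(v, 2)))
Function('k')(B) = Add(Rational(-171, 10), Mul(Rational(-11, 5), B)) (Function('k')(B) = Add(-5, Mul(Mul(-11, Pow(10, -1)), Add(B, Add(Add(6, B), 5)))) = Add(-5, Mul(Mul(-11, Rational(1, 10)), Add(B, Add(11, B)))) = Add(-5, Mul(Rational(-11, 10), Add(11, Mul(2, B)))) = Add(-5, Add(Rational(-121, 10), Mul(Rational(-11, 5), B))) = Add(Rational(-171, 10), Mul(Rational(-11, 5), B)))
Mul(Add(Function('k')(Function('s')(Function('I')(-2))), 370), d) = Mul(Add(Add(Rational(-171, 10), Mul(Rational(-11, 5), 3)), 370), 421) = Mul(Add(Add(Rational(-171, 10), Rational(-33, 5)), 370), 421) = Mul(Add(Rational(-237, 10), 370), 421) = Mul(Rational(3463, 10), 421) = Rational(1457923, 10)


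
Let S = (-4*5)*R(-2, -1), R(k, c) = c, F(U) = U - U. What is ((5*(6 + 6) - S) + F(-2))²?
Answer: 1600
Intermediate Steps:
F(U) = 0
S = 20 (S = -4*5*(-1) = -20*(-1) = 20)
((5*(6 + 6) - S) + F(-2))² = ((5*(6 + 6) - 1*20) + 0)² = ((5*12 - 20) + 0)² = ((60 - 20) + 0)² = (40 + 0)² = 40² = 1600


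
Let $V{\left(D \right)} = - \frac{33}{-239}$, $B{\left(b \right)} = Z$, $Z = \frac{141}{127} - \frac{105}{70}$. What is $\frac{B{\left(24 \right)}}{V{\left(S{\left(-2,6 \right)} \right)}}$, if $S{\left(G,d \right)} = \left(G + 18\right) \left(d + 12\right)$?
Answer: $- \frac{717}{254} \approx -2.8228$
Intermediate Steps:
$Z = - \frac{99}{254}$ ($Z = 141 \cdot \frac{1}{127} - \frac{3}{2} = \frac{141}{127} - \frac{3}{2} = - \frac{99}{254} \approx -0.38976$)
$S{\left(G,d \right)} = \left(12 + d\right) \left(18 + G\right)$ ($S{\left(G,d \right)} = \left(18 + G\right) \left(12 + d\right) = \left(12 + d\right) \left(18 + G\right)$)
$B{\left(b \right)} = - \frac{99}{254}$
$V{\left(D \right)} = \frac{33}{239}$ ($V{\left(D \right)} = \left(-33\right) \left(- \frac{1}{239}\right) = \frac{33}{239}$)
$\frac{B{\left(24 \right)}}{V{\left(S{\left(-2,6 \right)} \right)}} = - \frac{99}{254 \cdot \frac{33}{239}} = \left(- \frac{99}{254}\right) \frac{239}{33} = - \frac{717}{254}$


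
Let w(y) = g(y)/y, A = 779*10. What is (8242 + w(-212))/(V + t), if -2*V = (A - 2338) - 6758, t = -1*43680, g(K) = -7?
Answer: -102783/536572 ≈ -0.19156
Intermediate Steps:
A = 7790
w(y) = -7/y
t = -43680
V = 653 (V = -((7790 - 2338) - 6758)/2 = -(5452 - 6758)/2 = -½*(-1306) = 653)
(8242 + w(-212))/(V + t) = (8242 - 7/(-212))/(653 - 43680) = (8242 - 7*(-1/212))/(-43027) = (8242 + 7/212)*(-1/43027) = (1747311/212)*(-1/43027) = -102783/536572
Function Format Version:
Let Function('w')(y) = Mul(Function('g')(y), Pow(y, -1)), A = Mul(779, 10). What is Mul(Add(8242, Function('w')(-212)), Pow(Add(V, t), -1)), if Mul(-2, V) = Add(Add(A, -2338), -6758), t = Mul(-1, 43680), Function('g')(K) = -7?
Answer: Rational(-102783, 536572) ≈ -0.19156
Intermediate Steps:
A = 7790
Function('w')(y) = Mul(-7, Pow(y, -1))
t = -43680
V = 653 (V = Mul(Rational(-1, 2), Add(Add(7790, -2338), -6758)) = Mul(Rational(-1, 2), Add(5452, -6758)) = Mul(Rational(-1, 2), -1306) = 653)
Mul(Add(8242, Function('w')(-212)), Pow(Add(V, t), -1)) = Mul(Add(8242, Mul(-7, Pow(-212, -1))), Pow(Add(653, -43680), -1)) = Mul(Add(8242, Mul(-7, Rational(-1, 212))), Pow(-43027, -1)) = Mul(Add(8242, Rational(7, 212)), Rational(-1, 43027)) = Mul(Rational(1747311, 212), Rational(-1, 43027)) = Rational(-102783, 536572)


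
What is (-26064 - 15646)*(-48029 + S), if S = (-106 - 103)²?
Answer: 181355080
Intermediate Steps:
S = 43681 (S = (-209)² = 43681)
(-26064 - 15646)*(-48029 + S) = (-26064 - 15646)*(-48029 + 43681) = -41710*(-4348) = 181355080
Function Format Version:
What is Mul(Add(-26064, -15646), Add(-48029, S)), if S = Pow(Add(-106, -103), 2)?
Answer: 181355080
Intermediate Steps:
S = 43681 (S = Pow(-209, 2) = 43681)
Mul(Add(-26064, -15646), Add(-48029, S)) = Mul(Add(-26064, -15646), Add(-48029, 43681)) = Mul(-41710, -4348) = 181355080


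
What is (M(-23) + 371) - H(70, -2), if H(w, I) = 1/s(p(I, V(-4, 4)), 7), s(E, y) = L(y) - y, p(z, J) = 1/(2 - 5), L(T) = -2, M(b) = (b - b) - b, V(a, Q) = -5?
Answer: 3547/9 ≈ 394.11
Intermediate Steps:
M(b) = -b (M(b) = 0 - b = -b)
p(z, J) = -⅓ (p(z, J) = 1/(-3) = -⅓)
s(E, y) = -2 - y
H(w, I) = -⅑ (H(w, I) = 1/(-2 - 1*7) = 1/(-2 - 7) = 1/(-9) = -⅑)
(M(-23) + 371) - H(70, -2) = (-1*(-23) + 371) - 1*(-⅑) = (23 + 371) + ⅑ = 394 + ⅑ = 3547/9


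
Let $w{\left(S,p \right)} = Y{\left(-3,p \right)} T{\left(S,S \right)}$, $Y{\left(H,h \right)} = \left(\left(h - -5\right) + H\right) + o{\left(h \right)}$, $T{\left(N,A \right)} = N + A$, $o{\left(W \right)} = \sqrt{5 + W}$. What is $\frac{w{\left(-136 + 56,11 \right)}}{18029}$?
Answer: $- \frac{2720}{18029} \approx -0.15087$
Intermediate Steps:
$T{\left(N,A \right)} = A + N$
$Y{\left(H,h \right)} = 5 + H + h + \sqrt{5 + h}$ ($Y{\left(H,h \right)} = \left(\left(h - -5\right) + H\right) + \sqrt{5 + h} = \left(\left(h + 5\right) + H\right) + \sqrt{5 + h} = \left(\left(5 + h\right) + H\right) + \sqrt{5 + h} = \left(5 + H + h\right) + \sqrt{5 + h} = 5 + H + h + \sqrt{5 + h}$)
$w{\left(S,p \right)} = 2 S \left(2 + p + \sqrt{5 + p}\right)$ ($w{\left(S,p \right)} = \left(5 - 3 + p + \sqrt{5 + p}\right) \left(S + S\right) = \left(2 + p + \sqrt{5 + p}\right) 2 S = 2 S \left(2 + p + \sqrt{5 + p}\right)$)
$\frac{w{\left(-136 + 56,11 \right)}}{18029} = \frac{2 \left(-136 + 56\right) \left(2 + 11 + \sqrt{5 + 11}\right)}{18029} = 2 \left(-80\right) \left(2 + 11 + \sqrt{16}\right) \frac{1}{18029} = 2 \left(-80\right) \left(2 + 11 + 4\right) \frac{1}{18029} = 2 \left(-80\right) 17 \cdot \frac{1}{18029} = \left(-2720\right) \frac{1}{18029} = - \frac{2720}{18029}$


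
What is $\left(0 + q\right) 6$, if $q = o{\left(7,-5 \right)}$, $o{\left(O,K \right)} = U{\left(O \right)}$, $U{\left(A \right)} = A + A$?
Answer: $84$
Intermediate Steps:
$U{\left(A \right)} = 2 A$
$o{\left(O,K \right)} = 2 O$
$q = 14$ ($q = 2 \cdot 7 = 14$)
$\left(0 + q\right) 6 = \left(0 + 14\right) 6 = 14 \cdot 6 = 84$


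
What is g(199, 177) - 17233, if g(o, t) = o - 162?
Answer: -17196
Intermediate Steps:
g(o, t) = -162 + o
g(199, 177) - 17233 = (-162 + 199) - 17233 = 37 - 17233 = -17196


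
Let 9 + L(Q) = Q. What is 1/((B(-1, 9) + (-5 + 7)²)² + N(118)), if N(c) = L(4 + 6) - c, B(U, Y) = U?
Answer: -1/108 ≈ -0.0092593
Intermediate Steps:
L(Q) = -9 + Q
N(c) = 1 - c (N(c) = (-9 + (4 + 6)) - c = (-9 + 10) - c = 1 - c)
1/((B(-1, 9) + (-5 + 7)²)² + N(118)) = 1/((-1 + (-5 + 7)²)² + (1 - 1*118)) = 1/((-1 + 2²)² + (1 - 118)) = 1/((-1 + 4)² - 117) = 1/(3² - 117) = 1/(9 - 117) = 1/(-108) = -1/108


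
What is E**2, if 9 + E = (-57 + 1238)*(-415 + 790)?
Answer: 196130293956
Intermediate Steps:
E = 442866 (E = -9 + (-57 + 1238)*(-415 + 790) = -9 + 1181*375 = -9 + 442875 = 442866)
E**2 = 442866**2 = 196130293956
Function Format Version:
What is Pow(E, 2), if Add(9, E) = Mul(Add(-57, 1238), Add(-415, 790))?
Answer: 196130293956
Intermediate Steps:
E = 442866 (E = Add(-9, Mul(Add(-57, 1238), Add(-415, 790))) = Add(-9, Mul(1181, 375)) = Add(-9, 442875) = 442866)
Pow(E, 2) = Pow(442866, 2) = 196130293956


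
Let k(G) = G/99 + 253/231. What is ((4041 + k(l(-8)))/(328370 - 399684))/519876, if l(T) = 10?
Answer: -1400621/12846292442676 ≈ -1.0903e-7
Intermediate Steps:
k(G) = 23/21 + G/99 (k(G) = G*(1/99) + 253*(1/231) = G/99 + 23/21 = 23/21 + G/99)
((4041 + k(l(-8)))/(328370 - 399684))/519876 = ((4041 + (23/21 + (1/99)*10))/(328370 - 399684))/519876 = ((4041 + (23/21 + 10/99))/(-71314))*(1/519876) = ((4041 + 829/693)*(-1/71314))*(1/519876) = ((2801242/693)*(-1/71314))*(1/519876) = -1400621/24710301*1/519876 = -1400621/12846292442676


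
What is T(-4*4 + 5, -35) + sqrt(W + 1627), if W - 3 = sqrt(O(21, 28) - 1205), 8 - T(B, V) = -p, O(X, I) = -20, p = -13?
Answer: -5 + sqrt(1630 + 35*I) ≈ 35.376 + 0.43343*I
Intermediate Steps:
T(B, V) = -5 (T(B, V) = 8 - (-1)*(-13) = 8 - 1*13 = 8 - 13 = -5)
W = 3 + 35*I (W = 3 + sqrt(-20 - 1205) = 3 + sqrt(-1225) = 3 + 35*I ≈ 3.0 + 35.0*I)
T(-4*4 + 5, -35) + sqrt(W + 1627) = -5 + sqrt((3 + 35*I) + 1627) = -5 + sqrt(1630 + 35*I)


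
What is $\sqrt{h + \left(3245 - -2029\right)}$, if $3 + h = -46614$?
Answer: $i \sqrt{41343} \approx 203.33 i$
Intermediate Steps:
$h = -46617$ ($h = -3 - 46614 = -46617$)
$\sqrt{h + \left(3245 - -2029\right)} = \sqrt{-46617 + \left(3245 - -2029\right)} = \sqrt{-46617 + \left(3245 + 2029\right)} = \sqrt{-46617 + 5274} = \sqrt{-41343} = i \sqrt{41343}$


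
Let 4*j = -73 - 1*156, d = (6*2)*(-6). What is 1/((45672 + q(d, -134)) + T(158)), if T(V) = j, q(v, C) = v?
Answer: 4/182171 ≈ 2.1957e-5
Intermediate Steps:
d = -72 (d = 12*(-6) = -72)
j = -229/4 (j = (-73 - 1*156)/4 = (-73 - 156)/4 = (¼)*(-229) = -229/4 ≈ -57.250)
T(V) = -229/4
1/((45672 + q(d, -134)) + T(158)) = 1/((45672 - 72) - 229/4) = 1/(45600 - 229/4) = 1/(182171/4) = 4/182171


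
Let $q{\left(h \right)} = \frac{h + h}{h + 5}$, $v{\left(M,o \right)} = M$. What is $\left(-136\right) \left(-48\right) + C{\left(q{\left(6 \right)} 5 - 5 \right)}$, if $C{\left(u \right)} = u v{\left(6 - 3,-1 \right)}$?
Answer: $\frac{71823}{11} \approx 6529.4$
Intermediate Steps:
$q{\left(h \right)} = \frac{2 h}{5 + h}$
$C{\left(u \right)} = 3 u$ ($C{\left(u \right)} = u \left(6 - 3\right) = u 3 = 3 u$)
$\left(-136\right) \left(-48\right) + C{\left(q{\left(6 \right)} 5 - 5 \right)} = \left(-136\right) \left(-48\right) + 3 \left(2 \cdot 6 \frac{1}{5 + 6} \cdot 5 - 5\right) = 6528 + 3 \left(2 \cdot 6 \cdot \frac{1}{11} \cdot 5 - 5\right) = 6528 + 3 \left(\frac{12}{11} \cdot 5 - 5\right) = 6528 + 3 \left(\frac{60}{11} - 5\right) = 6528 + 3 \cdot \frac{5}{11} = 6528 + \frac{15}{11} = \frac{71823}{11}$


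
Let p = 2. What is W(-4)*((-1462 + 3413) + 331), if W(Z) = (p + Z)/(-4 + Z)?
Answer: 1141/2 ≈ 570.50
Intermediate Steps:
W(Z) = (2 + Z)/(-4 + Z)
W(-4)*((-1462 + 3413) + 331) = ((2 - 4)/(-4 - 4))*((-1462 + 3413) + 331) = (-2/(-8))*(1951 + 331) = -⅛*(-2)*2282 = (¼)*2282 = 1141/2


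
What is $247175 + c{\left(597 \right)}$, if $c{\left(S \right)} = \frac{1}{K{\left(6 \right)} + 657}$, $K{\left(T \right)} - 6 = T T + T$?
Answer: $\frac{174258376}{705} \approx 2.4718 \cdot 10^{5}$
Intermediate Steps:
$K{\left(T \right)} = 6 + T + T^{2}$ ($K{\left(T \right)} = 6 + \left(T T + T\right) = 6 + \left(T^{2} + T\right) = 6 + \left(T + T^{2}\right) = 6 + T + T^{2}$)
$c{\left(S \right)} = \frac{1}{705}$ ($c{\left(S \right)} = \frac{1}{\left(6 + 6 + 6^{2}\right) + 657} = \frac{1}{\left(6 + 6 + 36\right) + 657} = \frac{1}{48 + 657} = \frac{1}{705}$)
$247175 + c{\left(597 \right)} = 247175 + \frac{1}{705} = \frac{174258376}{705}$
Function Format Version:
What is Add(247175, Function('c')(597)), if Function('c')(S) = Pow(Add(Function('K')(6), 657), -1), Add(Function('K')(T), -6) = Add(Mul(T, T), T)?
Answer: Rational(174258376, 705) ≈ 2.4718e+5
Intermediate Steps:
Function('K')(T) = Add(6, T, Pow(T, 2)) (Function('K')(T) = Add(6, Add(Mul(T, T), T)) = Add(6, Add(Pow(T, 2), T)) = Add(6, Add(T, Pow(T, 2))) = Add(6, T, Pow(T, 2)))
Function('c')(S) = Rational(1, 705) (Function('c')(S) = Pow(Add(Add(6, 6, Pow(6, 2)), 657), -1) = Pow(Add(Add(6, 6, 36), 657), -1) = Pow(Add(48, 657), -1) = Pow(705, -1) = Rational(1, 705))
Add(247175, Function('c')(597)) = Add(247175, Rational(1, 705)) = Rational(174258376, 705)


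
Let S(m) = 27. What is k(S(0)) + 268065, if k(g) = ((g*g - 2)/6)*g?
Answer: 542673/2 ≈ 2.7134e+5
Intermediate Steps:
k(g) = g*(-⅓ + g²/6) (k(g) = ((g² - 2)*(⅙))*g = ((-2 + g²)*(⅙))*g = (-⅓ + g²/6)*g = g*(-⅓ + g²/6))
k(S(0)) + 268065 = (⅙)*27*(-2 + 27²) + 268065 = (⅙)*27*(-2 + 729) + 268065 = (⅙)*27*727 + 268065 = 6543/2 + 268065 = 542673/2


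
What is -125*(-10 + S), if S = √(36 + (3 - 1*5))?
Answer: 1250 - 125*√34 ≈ 521.13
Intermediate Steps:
S = √34 (S = √(36 + (3 - 5)) = √(36 - 2) = √34 ≈ 5.8309)
-125*(-10 + S) = -125*(-10 + √34) = 1250 - 125*√34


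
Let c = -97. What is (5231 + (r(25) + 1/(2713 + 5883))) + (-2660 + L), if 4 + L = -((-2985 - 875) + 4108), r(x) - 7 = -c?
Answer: 20828109/8596 ≈ 2423.0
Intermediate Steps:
r(x) = 104 (r(x) = 7 - 1*(-97) = 7 + 97 = 104)
L = -252 (L = -4 - ((-2985 - 875) + 4108) = -4 - (-3860 + 4108) = -4 - 1*248 = -4 - 248 = -252)
(5231 + (r(25) + 1/(2713 + 5883))) + (-2660 + L) = (5231 + (104 + 1/(2713 + 5883))) + (-2660 - 252) = (5231 + (104 + 1/8596)) - 2912 = (5231 + 893985/8596) - 2912 = 45859661/8596 - 2912 = 20828109/8596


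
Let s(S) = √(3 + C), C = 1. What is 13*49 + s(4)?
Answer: 639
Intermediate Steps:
s(S) = 2 (s(S) = √(3 + 1) = √4 = 2)
13*49 + s(4) = 13*49 + 2 = 637 + 2 = 639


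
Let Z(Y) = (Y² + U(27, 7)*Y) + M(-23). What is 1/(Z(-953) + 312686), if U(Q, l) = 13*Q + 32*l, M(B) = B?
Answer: 1/672897 ≈ 1.4861e-6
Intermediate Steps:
Z(Y) = -23 + Y² + 575*Y (Z(Y) = (Y² + (13*27 + 32*7)*Y) - 23 = (Y² + (351 + 224)*Y) - 23 = (Y² + 575*Y) - 23 = -23 + Y² + 575*Y)
1/(Z(-953) + 312686) = 1/((-23 + (-953)² + 575*(-953)) + 312686) = 1/((-23 + 908209 - 547975) + 312686) = 1/(360211 + 312686) = 1/672897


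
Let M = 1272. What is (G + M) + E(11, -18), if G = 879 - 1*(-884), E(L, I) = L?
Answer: 3046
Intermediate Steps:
G = 1763 (G = 879 + 884 = 1763)
(G + M) + E(11, -18) = (1763 + 1272) + 11 = 3035 + 11 = 3046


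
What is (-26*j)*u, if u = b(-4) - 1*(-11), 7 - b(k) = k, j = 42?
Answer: -24024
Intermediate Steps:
b(k) = 7 - k
u = 22 (u = (7 - 1*(-4)) - 1*(-11) = (7 + 4) + 11 = 11 + 11 = 22)
(-26*j)*u = -26*42*22 = -1092*22 = -24024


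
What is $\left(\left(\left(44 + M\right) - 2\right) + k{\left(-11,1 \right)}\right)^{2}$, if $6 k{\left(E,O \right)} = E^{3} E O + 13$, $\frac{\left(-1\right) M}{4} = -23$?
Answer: $\frac{59737441}{9} \approx 6.6375 \cdot 10^{6}$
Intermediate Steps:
$M = 92$ ($M = \left(-4\right) \left(-23\right) = 92$)
$k{\left(E,O \right)} = \frac{13}{6} + \frac{O E^{4}}{6}$ ($k{\left(E,O \right)} = \frac{E^{3} E O + 13}{6} = \frac{E^{4} O + 13}{6} = \frac{O E^{4} + 13}{6} = \frac{13 + O E^{4}}{6} = \frac{13}{6} + \frac{O E^{4}}{6}$)
$\left(\left(\left(44 + M\right) - 2\right) + k{\left(-11,1 \right)}\right)^{2} = \left(\left(\left(44 + 92\right) - 2\right) + \left(\frac{13}{6} + \frac{1}{6} \cdot 1 \left(-11\right)^{4}\right)\right)^{2} = \left(\left(136 - 2\right) + \left(\frac{13}{6} + \frac{1}{6} \cdot 1 \cdot 14641\right)\right)^{2} = \left(134 + \left(\frac{13}{6} + \frac{14641}{6}\right)\right)^{2} = \left(134 + \frac{7327}{3}\right)^{2} = \left(\frac{7729}{3}\right)^{2} = \frac{59737441}{9}$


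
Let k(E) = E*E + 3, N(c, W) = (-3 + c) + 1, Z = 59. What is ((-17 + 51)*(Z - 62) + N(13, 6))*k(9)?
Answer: -7644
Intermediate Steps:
N(c, W) = -2 + c
k(E) = 3 + E² (k(E) = E² + 3 = 3 + E²)
((-17 + 51)*(Z - 62) + N(13, 6))*k(9) = ((-17 + 51)*(59 - 62) + (-2 + 13))*(3 + 9²) = (34*(-3) + 11)*(3 + 81) = (-102 + 11)*84 = -91*84 = -7644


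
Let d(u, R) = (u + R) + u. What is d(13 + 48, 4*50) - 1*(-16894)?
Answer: 17216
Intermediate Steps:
d(u, R) = R + 2*u (d(u, R) = (R + u) + u = R + 2*u)
d(13 + 48, 4*50) - 1*(-16894) = (4*50 + 2*(13 + 48)) - 1*(-16894) = (200 + 2*61) + 16894 = (200 + 122) + 16894 = 322 + 16894 = 17216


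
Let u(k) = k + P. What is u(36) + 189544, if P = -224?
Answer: 189356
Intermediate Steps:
u(k) = -224 + k (u(k) = k - 224 = -224 + k)
u(36) + 189544 = (-224 + 36) + 189544 = -188 + 189544 = 189356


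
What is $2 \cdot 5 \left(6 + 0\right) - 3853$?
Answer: $-3793$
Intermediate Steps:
$2 \cdot 5 \left(6 + 0\right) - 3853 = 10 \cdot 6 - 3853 = 60 - 3853 = -3793$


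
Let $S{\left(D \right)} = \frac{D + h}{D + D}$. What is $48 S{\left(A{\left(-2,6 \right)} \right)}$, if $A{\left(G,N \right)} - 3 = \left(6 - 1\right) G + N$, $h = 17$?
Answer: $-384$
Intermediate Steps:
$A{\left(G,N \right)} = 3 + N + 5 G$ ($A{\left(G,N \right)} = 3 + \left(\left(6 - 1\right) G + N\right) = 3 + \left(5 G + N\right) = 3 + \left(N + 5 G\right) = 3 + N + 5 G$)
$S{\left(D \right)} = \frac{17 + D}{2 D}$ ($S{\left(D \right)} = \frac{D + 17}{D + D} = \frac{17 + D}{2 D}$)
$48 S{\left(A{\left(-2,6 \right)} \right)} = 48 \frac{17 + \left(3 + 6 + 5 \left(-2\right)\right)}{2 \left(3 + 6 + 5 \left(-2\right)\right)} = 48 \frac{17 + \left(3 + 6 - 10\right)}{2 \left(3 + 6 - 10\right)} = 48 \frac{17 - 1}{2 \left(-1\right)} = 48 \cdot \frac{1}{2} \left(-1\right) 16 = 48 \left(-8\right) = -384$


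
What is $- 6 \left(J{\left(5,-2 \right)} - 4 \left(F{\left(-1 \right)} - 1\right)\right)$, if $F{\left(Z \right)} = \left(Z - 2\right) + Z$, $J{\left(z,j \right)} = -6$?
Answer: $-84$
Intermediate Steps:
$F{\left(Z \right)} = -2 + 2 Z$ ($F{\left(Z \right)} = \left(-2 + Z\right) + Z = -2 + 2 Z$)
$- 6 \left(J{\left(5,-2 \right)} - 4 \left(F{\left(-1 \right)} - 1\right)\right) = - 6 \left(-6 - 4 \left(\left(-2 + 2 \left(-1\right)\right) - 1\right)\right) = - 6 \left(-6 - 4 \left(\left(-2 - 2\right) - 1\right)\right) = - 6 \left(-6 - 4 \left(-4 - 1\right)\right) = - 6 \left(-6 - -20\right) = - 6 \left(-6 + 20\right) = \left(-6\right) 14 = -84$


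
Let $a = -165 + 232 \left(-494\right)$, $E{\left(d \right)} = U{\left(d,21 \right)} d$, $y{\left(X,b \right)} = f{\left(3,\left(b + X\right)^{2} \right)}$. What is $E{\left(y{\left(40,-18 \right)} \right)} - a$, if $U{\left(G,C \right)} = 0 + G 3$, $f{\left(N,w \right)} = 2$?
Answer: $114785$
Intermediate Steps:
$y{\left(X,b \right)} = 2$
$U{\left(G,C \right)} = 3 G$ ($U{\left(G,C \right)} = 0 + 3 G = 3 G$)
$E{\left(d \right)} = 3 d^{2}$ ($E{\left(d \right)} = 3 d d = 3 d^{2}$)
$a = -114773$ ($a = -165 - 114608 = -114773$)
$E{\left(y{\left(40,-18 \right)} \right)} - a = 3 \cdot 2^{2} - -114773 = 3 \cdot 4 + 114773 = 12 + 114773 = 114785$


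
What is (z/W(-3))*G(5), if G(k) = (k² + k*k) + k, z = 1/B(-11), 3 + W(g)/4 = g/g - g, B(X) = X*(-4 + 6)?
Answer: -5/8 ≈ -0.62500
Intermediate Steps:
B(X) = 2*X (B(X) = X*2 = 2*X)
W(g) = -8 - 4*g (W(g) = -12 + 4*(g/g - g) = -12 + 4*(1 - g) = -12 + (4 - 4*g) = -8 - 4*g)
z = -1/22 (z = 1/(2*(-11)) = 1/(-22) = -1/22 ≈ -0.045455)
G(k) = k + 2*k² (G(k) = (k² + k²) + k = 2*k² + k = k + 2*k²)
(z/W(-3))*G(5) = (-1/(22*(-8 - 4*(-3))))*(5*(1 + 2*5)) = (-1/(22*(-8 + 12)))*(5*(1 + 10)) = (-1/22/4)*(5*11) = -1/22*¼*55 = -1/88*55 = -5/8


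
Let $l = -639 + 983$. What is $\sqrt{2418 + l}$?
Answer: $\sqrt{2762} \approx 52.555$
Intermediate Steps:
$l = 344$
$\sqrt{2418 + l} = \sqrt{2418 + 344} = \sqrt{2762}$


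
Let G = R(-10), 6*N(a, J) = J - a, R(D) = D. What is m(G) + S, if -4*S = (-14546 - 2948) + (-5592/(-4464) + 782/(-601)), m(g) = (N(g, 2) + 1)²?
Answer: 1959613999/447144 ≈ 4382.5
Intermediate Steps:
N(a, J) = -a/6 + J/6 (N(a, J) = (J - a)/6 = -a/6 + J/6)
G = -10
m(g) = (4/3 - g/6)² (m(g) = ((-g/6 + (⅙)*2) + 1)² = ((-g/6 + ⅓) + 1)² = ((⅓ - g/6) + 1)² = (4/3 - g/6)²)
S = 1955589703/447144 (S = -((-14546 - 2948) + (-5592/(-4464) + 782/(-601)))/4 = -(-17494 + (-5592*(-1/4464) + 782*(-1/601)))/4 = -(-17494 + (233/186 - 782/601))/4 = -(-17494 - 5419/111786)/4 = -¼*(-1955589703/111786) = 1955589703/447144 ≈ 4373.5)
m(G) + S = (-8 - 10)²/36 + 1955589703/447144 = (1/36)*(-18)² + 1955589703/447144 = (1/36)*324 + 1955589703/447144 = 9 + 1955589703/447144 = 1959613999/447144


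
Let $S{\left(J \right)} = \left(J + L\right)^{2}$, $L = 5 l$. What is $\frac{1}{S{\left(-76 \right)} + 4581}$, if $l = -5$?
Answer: $\frac{1}{14782} \approx 6.765 \cdot 10^{-5}$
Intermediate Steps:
$L = -25$ ($L = 5 \left(-5\right) = -25$)
$S{\left(J \right)} = \left(-25 + J\right)^{2}$ ($S{\left(J \right)} = \left(J - 25\right)^{2} = \left(-25 + J\right)^{2}$)
$\frac{1}{S{\left(-76 \right)} + 4581} = \frac{1}{\left(-25 - 76\right)^{2} + 4581} = \frac{1}{\left(-101\right)^{2} + 4581} = \frac{1}{10201 + 4581} = \frac{1}{14782}$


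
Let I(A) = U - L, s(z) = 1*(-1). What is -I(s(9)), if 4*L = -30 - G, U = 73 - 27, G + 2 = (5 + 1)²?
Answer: -62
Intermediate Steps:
G = 34 (G = -2 + (5 + 1)² = -2 + 6² = -2 + 36 = 34)
s(z) = -1
U = 46
L = -16 (L = (-30 - 1*34)/4 = (-30 - 34)/4 = (¼)*(-64) = -16)
I(A) = 62 (I(A) = 46 - 1*(-16) = 46 + 16 = 62)
-I(s(9)) = -1*62 = -62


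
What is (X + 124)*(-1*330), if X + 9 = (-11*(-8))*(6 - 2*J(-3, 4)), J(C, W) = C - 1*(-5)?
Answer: -96030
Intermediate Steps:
J(C, W) = 5 + C (J(C, W) = C + 5 = 5 + C)
X = 167 (X = -9 + (-11*(-8))*(6 - 2*(5 - 3)) = -9 + 88*(6 - 2*2) = -9 + 88*(6 - 4) = -9 + 88*2 = -9 + 176 = 167)
(X + 124)*(-1*330) = (167 + 124)*(-1*330) = 291*(-330) = -96030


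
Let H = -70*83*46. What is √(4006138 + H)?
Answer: √3738878 ≈ 1933.6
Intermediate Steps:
H = -267260 (H = -5810*46 = -267260)
√(4006138 + H) = √(4006138 - 267260) = √3738878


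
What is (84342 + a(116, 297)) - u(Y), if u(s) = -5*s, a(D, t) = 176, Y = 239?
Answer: 85713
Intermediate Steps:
(84342 + a(116, 297)) - u(Y) = (84342 + 176) - (-5)*239 = 84518 - 1*(-1195) = 84518 + 1195 = 85713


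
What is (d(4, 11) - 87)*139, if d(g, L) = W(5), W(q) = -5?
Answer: -12788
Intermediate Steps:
d(g, L) = -5
(d(4, 11) - 87)*139 = (-5 - 87)*139 = -92*139 = -12788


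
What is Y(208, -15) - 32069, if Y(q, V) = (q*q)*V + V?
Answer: -681044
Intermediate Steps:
Y(q, V) = V + V*q**2 (Y(q, V) = q**2*V + V = V*q**2 + V = V + V*q**2)
Y(208, -15) - 32069 = -15*(1 + 208**2) - 32069 = -15*(1 + 43264) - 32069 = -15*43265 - 32069 = -648975 - 32069 = -681044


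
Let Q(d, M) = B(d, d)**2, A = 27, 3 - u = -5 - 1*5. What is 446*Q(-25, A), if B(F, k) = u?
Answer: 75374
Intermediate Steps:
u = 13 (u = 3 - (-5 - 1*5) = 3 - (-5 - 5) = 3 - 1*(-10) = 3 + 10 = 13)
B(F, k) = 13
Q(d, M) = 169 (Q(d, M) = 13**2 = 169)
446*Q(-25, A) = 446*169 = 75374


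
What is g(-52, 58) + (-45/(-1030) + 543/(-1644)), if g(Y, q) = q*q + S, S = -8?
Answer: 189409887/56444 ≈ 3355.7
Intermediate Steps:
g(Y, q) = -8 + q² (g(Y, q) = q*q - 8 = q² - 8 = -8 + q²)
g(-52, 58) + (-45/(-1030) + 543/(-1644)) = (-8 + 58²) + (-45/(-1030) + 543/(-1644)) = (-8 + 3364) + (-45*(-1/1030) + 543*(-1/1644)) = 3356 + (9/206 - 181/548) = 3356 - 16177/56444 = 189409887/56444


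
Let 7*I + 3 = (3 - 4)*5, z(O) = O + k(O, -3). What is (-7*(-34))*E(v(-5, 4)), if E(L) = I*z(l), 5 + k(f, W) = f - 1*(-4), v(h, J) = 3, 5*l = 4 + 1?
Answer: -272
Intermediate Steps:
l = 1 (l = (4 + 1)/5 = (1/5)*5 = 1)
k(f, W) = -1 + f (k(f, W) = -5 + (f - 1*(-4)) = -5 + (f + 4) = -5 + (4 + f) = -1 + f)
z(O) = -1 + 2*O (z(O) = O + (-1 + O) = -1 + 2*O)
I = -8/7 (I = -3/7 + ((3 - 4)*5)/7 = -3/7 + (-1*5)/7 = -3/7 + (1/7)*(-5) = -3/7 - 5/7 = -8/7 ≈ -1.1429)
E(L) = -8/7 (E(L) = -8*(-1 + 2*1)/7 = -8*(-1 + 2)/7 = -8/7*1 = -8/7)
(-7*(-34))*E(v(-5, 4)) = -7*(-34)*(-8/7) = 238*(-8/7) = -272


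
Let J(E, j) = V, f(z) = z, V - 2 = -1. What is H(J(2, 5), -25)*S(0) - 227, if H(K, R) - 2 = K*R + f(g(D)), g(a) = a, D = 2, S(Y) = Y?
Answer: -227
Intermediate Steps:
V = 1 (V = 2 - 1 = 1)
J(E, j) = 1
H(K, R) = 4 + K*R (H(K, R) = 2 + (K*R + 2) = 2 + (2 + K*R) = 4 + K*R)
H(J(2, 5), -25)*S(0) - 227 = (4 + 1*(-25))*0 - 227 = (4 - 25)*0 - 227 = -21*0 - 227 = 0 - 227 = -227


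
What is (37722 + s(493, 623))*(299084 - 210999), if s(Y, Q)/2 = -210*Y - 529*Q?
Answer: -72975956120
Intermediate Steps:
s(Y, Q) = -1058*Q - 420*Y (s(Y, Q) = 2*(-210*Y - 529*Q) = 2*(-529*Q - 210*Y) = -1058*Q - 420*Y)
(37722 + s(493, 623))*(299084 - 210999) = (37722 + (-1058*623 - 420*493))*(299084 - 210999) = (37722 + (-659134 - 207060))*88085 = (37722 - 866194)*88085 = -828472*88085 = -72975956120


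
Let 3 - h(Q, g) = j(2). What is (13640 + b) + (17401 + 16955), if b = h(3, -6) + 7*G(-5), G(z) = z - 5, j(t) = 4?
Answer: 47925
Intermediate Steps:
h(Q, g) = -1 (h(Q, g) = 3 - 1*4 = 3 - 4 = -1)
G(z) = -5 + z
b = -71 (b = -1 + 7*(-5 - 5) = -1 + 7*(-10) = -1 - 70 = -71)
(13640 + b) + (17401 + 16955) = (13640 - 71) + (17401 + 16955) = 13569 + 34356 = 47925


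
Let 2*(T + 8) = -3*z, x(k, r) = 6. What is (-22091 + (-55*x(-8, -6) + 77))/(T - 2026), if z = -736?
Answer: 3724/155 ≈ 24.026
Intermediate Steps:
T = 1096 (T = -8 + (-3*(-736))/2 = -8 + (1/2)*2208 = -8 + 1104 = 1096)
(-22091 + (-55*x(-8, -6) + 77))/(T - 2026) = (-22091 + (-55*6 + 77))/(1096 - 2026) = (-22091 + (-330 + 77))/(-930) = (-22091 - 253)*(-1/930) = -22344*(-1/930) = 3724/155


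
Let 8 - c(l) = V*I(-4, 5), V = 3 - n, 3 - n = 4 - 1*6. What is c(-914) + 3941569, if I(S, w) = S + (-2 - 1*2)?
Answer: 3941561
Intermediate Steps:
I(S, w) = -4 + S (I(S, w) = S + (-2 - 2) = S - 4 = -4 + S)
n = 5 (n = 3 - (4 - 1*6) = 3 - (4 - 6) = 3 - 1*(-2) = 3 + 2 = 5)
V = -2 (V = 3 - 1*5 = 3 - 5 = -2)
c(l) = -8 (c(l) = 8 - (-2)*(-4 - 4) = 8 - (-2)*(-8) = 8 - 1*16 = 8 - 16 = -8)
c(-914) + 3941569 = -8 + 3941569 = 3941561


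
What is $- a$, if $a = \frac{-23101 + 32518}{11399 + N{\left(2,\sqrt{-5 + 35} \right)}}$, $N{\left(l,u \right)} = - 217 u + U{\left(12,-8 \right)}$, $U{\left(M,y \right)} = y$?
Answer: $- \frac{35756349}{42780737} - \frac{681163 \sqrt{30}}{42780737} \approx -0.92301$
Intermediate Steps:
$N{\left(l,u \right)} = -8 - 217 u$ ($N{\left(l,u \right)} = - 217 u - 8 = -8 - 217 u$)
$a = \frac{9417}{11391 - 217 \sqrt{30}}$ ($a = \frac{-23101 + 32518}{11399 - \left(8 + 217 \sqrt{-5 + 35}\right)} = \frac{9417}{11399 - \left(8 + 217 \sqrt{30}\right)} = \frac{9417}{11391 - 217 \sqrt{30}} \approx 0.92301$)
$- a = - (\frac{35756349}{42780737} + \frac{681163 \sqrt{30}}{42780737}) = - \frac{35756349}{42780737} - \frac{681163 \sqrt{30}}{42780737}$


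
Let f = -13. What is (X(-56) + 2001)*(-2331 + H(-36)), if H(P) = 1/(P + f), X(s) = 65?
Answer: -235978520/49 ≈ -4.8159e+6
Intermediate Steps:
H(P) = 1/(-13 + P) (H(P) = 1/(P - 13) = 1/(-13 + P))
(X(-56) + 2001)*(-2331 + H(-36)) = (65 + 2001)*(-2331 + 1/(-13 - 36)) = 2066*(-2331 + 1/(-49)) = 2066*(-2331 - 1/49) = 2066*(-114220/49) = -235978520/49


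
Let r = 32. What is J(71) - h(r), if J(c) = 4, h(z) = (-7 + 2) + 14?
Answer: -5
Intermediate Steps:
h(z) = 9 (h(z) = -5 + 14 = 9)
J(71) - h(r) = 4 - 1*9 = 4 - 9 = -5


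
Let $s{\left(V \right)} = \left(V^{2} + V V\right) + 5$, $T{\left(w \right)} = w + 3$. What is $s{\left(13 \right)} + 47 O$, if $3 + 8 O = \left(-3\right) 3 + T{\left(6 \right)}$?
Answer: $\frac{2603}{8} \approx 325.38$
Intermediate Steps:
$T{\left(w \right)} = 3 + w$
$s{\left(V \right)} = 5 + 2 V^{2}$ ($s{\left(V \right)} = \left(V^{2} + V^{2}\right) + 5 = 2 V^{2} + 5 = 5 + 2 V^{2}$)
$O = - \frac{3}{8}$ ($O = - \frac{3}{8} + \frac{\left(-3\right) 3 + \left(3 + 6\right)}{8} = - \frac{3}{8} + \frac{-9 + 9}{8} = - \frac{3}{8} + \frac{1}{8} \cdot 0 = - \frac{3}{8} + 0 = - \frac{3}{8} \approx -0.375$)
$s{\left(13 \right)} + 47 O = \left(5 + 2 \cdot 13^{2}\right) + 47 \left(- \frac{3}{8}\right) = \left(5 + 2 \cdot 169\right) - \frac{141}{8} = \left(5 + 338\right) - \frac{141}{8} = 343 - \frac{141}{8} = \frac{2603}{8}$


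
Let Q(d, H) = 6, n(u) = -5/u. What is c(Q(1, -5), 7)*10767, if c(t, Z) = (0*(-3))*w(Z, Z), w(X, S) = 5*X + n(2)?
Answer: 0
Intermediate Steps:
w(X, S) = -5/2 + 5*X (w(X, S) = 5*X - 5/2 = -5/2 + 5*X)
c(t, Z) = 0 (c(t, Z) = (0*(-3))*(-5/2 + 5*Z) = 0*(-5/2 + 5*Z) = 0)
c(Q(1, -5), 7)*10767 = 0*10767 = 0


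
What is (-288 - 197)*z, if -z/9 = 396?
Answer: 1728540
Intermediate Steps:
z = -3564 (z = -9*396 = -3564)
(-288 - 197)*z = (-288 - 197)*(-3564) = -485*(-3564) = 1728540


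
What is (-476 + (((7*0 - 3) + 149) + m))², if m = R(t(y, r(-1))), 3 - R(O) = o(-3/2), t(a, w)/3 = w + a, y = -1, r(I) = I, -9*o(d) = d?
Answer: 3853369/36 ≈ 1.0704e+5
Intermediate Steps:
o(d) = -d/9
t(a, w) = 3*a + 3*w (t(a, w) = 3*(w + a) = 3*(a + w) = 3*a + 3*w)
R(O) = 17/6 (R(O) = 3 - (-1)*(-3/2)/9 = 3 - (-1)*(-3*½)/9 = 3 - (-1)*(-3)/(9*2) = 3 - 1*⅙ = 3 - ⅙ = 17/6)
m = 17/6 ≈ 2.8333
(-476 + (((7*0 - 3) + 149) + m))² = (-476 + (((7*0 - 3) + 149) + 17/6))² = (-476 + (((0 - 3) + 149) + 17/6))² = (-476 + ((-3 + 149) + 17/6))² = (-476 + (146 + 17/6))² = (-476 + 893/6)² = (-1963/6)² = 3853369/36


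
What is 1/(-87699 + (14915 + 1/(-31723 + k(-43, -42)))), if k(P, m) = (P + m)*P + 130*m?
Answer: -33528/2440301953 ≈ -1.3739e-5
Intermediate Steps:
k(P, m) = 130*m + P*(P + m) (k(P, m) = P*(P + m) + 130*m = 130*m + P*(P + m))
1/(-87699 + (14915 + 1/(-31723 + k(-43, -42)))) = 1/(-87699 + (14915 + 1/(-31723 + ((-43)² + 130*(-42) - 43*(-42))))) = 1/(-87699 + (14915 + 1/(-31723 + (1849 - 5460 + 1806)))) = 1/(-87699 + (14915 + 1/(-31723 - 1805))) = 1/(-87699 + (14915 + 1/(-33528))) = 1/(-87699 + (14915 - 1/33528)) = 1/(-87699 + 500070119/33528) = 1/(-2440301953/33528) = -33528/2440301953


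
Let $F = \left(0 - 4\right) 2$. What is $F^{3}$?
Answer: $-512$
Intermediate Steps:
$F = -8$ ($F = \left(-4\right) 2 = -8$)
$F^{3} = \left(-8\right)^{3} = -512$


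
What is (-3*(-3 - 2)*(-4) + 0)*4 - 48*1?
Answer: -288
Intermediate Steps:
(-3*(-3 - 2)*(-4) + 0)*4 - 48*1 = (-3*(-5)*(-4) + 0)*4 - 48 = (15*(-4) + 0)*4 - 48 = (-60 + 0)*4 - 48 = -60*4 - 48 = -240 - 48 = -288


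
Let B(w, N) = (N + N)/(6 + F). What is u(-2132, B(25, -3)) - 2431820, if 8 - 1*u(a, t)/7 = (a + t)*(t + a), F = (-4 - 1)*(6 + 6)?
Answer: -2773959667/81 ≈ -3.4246e+7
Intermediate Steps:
F = -60 (F = -5*12 = -60)
B(w, N) = -N/27 (B(w, N) = (N + N)/(6 - 60) = (2*N)/(-54) = (2*N)*(-1/54) = -N/27)
u(a, t) = 56 - 7*(a + t)² (u(a, t) = 56 - 7*(a + t)*(t + a) = 56 - 7*(a + t)*(a + t) = 56 - 7*(a + t)²)
u(-2132, B(25, -3)) - 2431820 = (56 - 7*(-2132 - 1/27*(-3))²) - 2431820 = (56 - 7*(-2132 + ⅑)²) - 2431820 = (56 - 7*(-19187/9)²) - 2431820 = (56 - 7*368140969/81) - 2431820 = (56 - 2576986783/81) - 2431820 = -2576982247/81 - 2431820 = -2773959667/81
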